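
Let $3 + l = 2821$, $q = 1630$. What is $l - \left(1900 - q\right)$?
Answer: $2548$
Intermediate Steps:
$l = 2818$ ($l = -3 + 2821 = 2818$)
$l - \left(1900 - q\right) = 2818 - \left(1900 - 1630\right) = 2818 - 270 = 2548$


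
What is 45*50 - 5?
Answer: 2245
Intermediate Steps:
45*50 - 5 = 2250 - 5 = 2245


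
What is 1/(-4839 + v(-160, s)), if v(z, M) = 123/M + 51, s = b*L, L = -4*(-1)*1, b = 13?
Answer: -52/248853 ≈ -0.00020896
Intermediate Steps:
L = 4 (L = 4*1 = 4)
s = 52 (s = 13*4 = 52)
v(z, M) = 51 + 123/M
1/(-4839 + v(-160, s)) = 1/(-4839 + (51 + 123/52)) = 1/(-4839 + 2775/52) = 1/(-248853/52) = -52/248853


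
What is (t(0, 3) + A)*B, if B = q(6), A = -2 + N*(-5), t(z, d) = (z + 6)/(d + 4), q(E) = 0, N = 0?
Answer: 0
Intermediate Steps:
t(z, d) = (6 + z)/(4 + d)
A = -2 (A = -2 + 0*(-5) = -2 + 0 = -2)
B = 0
(t(0, 3) + A)*B = ((6 + 0)/(4 + 3) - 2)*0 = (6/7 - 2)*0 = -8/7*0 = 0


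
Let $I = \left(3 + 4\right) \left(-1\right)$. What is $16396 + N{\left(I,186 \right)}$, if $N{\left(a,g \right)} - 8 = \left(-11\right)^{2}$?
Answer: $16525$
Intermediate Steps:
$I = -7$ ($I = 7 \left(-1\right) = -7$)
$N{\left(a,g \right)} = 129$ ($N{\left(a,g \right)} = 8 + \left(-11\right)^{2} = 8 + 121 = 129$)
$16396 + N{\left(I,186 \right)} = 16396 + 129 = 16525$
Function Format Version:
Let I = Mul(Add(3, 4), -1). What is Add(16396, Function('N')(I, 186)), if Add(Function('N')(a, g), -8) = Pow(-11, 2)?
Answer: 16525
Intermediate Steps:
I = -7 (I = Mul(7, -1) = -7)
Function('N')(a, g) = 129 (Function('N')(a, g) = Add(8, Pow(-11, 2)) = Add(8, 121) = 129)
Add(16396, Function('N')(I, 186)) = Add(16396, 129) = 16525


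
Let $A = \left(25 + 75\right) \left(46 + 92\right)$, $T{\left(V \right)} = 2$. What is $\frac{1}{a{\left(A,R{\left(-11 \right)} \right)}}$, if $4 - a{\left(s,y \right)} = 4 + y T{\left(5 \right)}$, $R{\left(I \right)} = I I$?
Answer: $- \frac{1}{242} \approx -0.0041322$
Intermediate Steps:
$R{\left(I \right)} = I^{2}$
$A = 13800$ ($A = 100 \cdot 138 = 13800$)
$a{\left(s,y \right)} = - 2 y$ ($a{\left(s,y \right)} = 4 - \left(4 + y 2\right) = 4 - \left(4 + 2 y\right) = - 2 y$)
$\frac{1}{a{\left(A,R{\left(-11 \right)} \right)}} = \frac{1}{\left(-2\right) \left(-11\right)^{2}} = \frac{1}{\left(-2\right) 121} = \frac{1}{-242} = - \frac{1}{242}$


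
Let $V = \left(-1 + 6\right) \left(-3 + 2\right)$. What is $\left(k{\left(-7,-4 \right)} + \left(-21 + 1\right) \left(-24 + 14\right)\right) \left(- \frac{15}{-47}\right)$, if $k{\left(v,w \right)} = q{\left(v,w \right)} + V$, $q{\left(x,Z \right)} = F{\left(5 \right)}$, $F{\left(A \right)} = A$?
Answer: $\frac{3000}{47} \approx 63.83$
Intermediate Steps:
$q{\left(x,Z \right)} = 5$
$V = -5$ ($V = 5 \left(-1\right) = -5$)
$k{\left(v,w \right)} = 0$ ($k{\left(v,w \right)} = 5 - 5 = 0$)
$\left(k{\left(-7,-4 \right)} + \left(-21 + 1\right) \left(-24 + 14\right)\right) \left(- \frac{15}{-47}\right) = \left(0 + \left(-21 + 1\right) \left(-24 + 14\right)\right) \left(- \frac{15}{-47}\right) = \left(0 - -200\right) \left(\left(-15\right) \left(- \frac{1}{47}\right)\right) = \left(0 + 200\right) \frac{15}{47} = 200 \cdot \frac{15}{47} = \frac{3000}{47}$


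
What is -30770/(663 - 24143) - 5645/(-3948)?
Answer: 3175307/1158738 ≈ 2.7403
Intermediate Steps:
-30770/(663 - 24143) - 5645/(-3948) = -30770/(-23480) - 5645*(-1/3948) = -30770*(-1/23480) + 5645/3948 = 3077/2348 + 5645/3948 = 3175307/1158738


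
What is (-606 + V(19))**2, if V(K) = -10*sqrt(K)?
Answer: 369136 + 12120*sqrt(19) ≈ 4.2197e+5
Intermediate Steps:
(-606 + V(19))**2 = (-606 - 10*sqrt(19))**2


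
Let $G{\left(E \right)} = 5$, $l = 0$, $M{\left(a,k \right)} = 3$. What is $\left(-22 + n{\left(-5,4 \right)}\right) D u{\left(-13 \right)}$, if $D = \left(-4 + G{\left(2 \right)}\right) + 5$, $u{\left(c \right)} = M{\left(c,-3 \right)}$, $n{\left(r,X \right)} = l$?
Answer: $-396$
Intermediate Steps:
$n{\left(r,X \right)} = 0$
$u{\left(c \right)} = 3$
$D = 6$ ($D = \left(-4 + 5\right) + 5 = 1 + 5 = 6$)
$\left(-22 + n{\left(-5,4 \right)}\right) D u{\left(-13 \right)} = \left(-22 + 0\right) 6 \cdot 3 = \left(-22\right) 6 \cdot 3 = \left(-132\right) 3 = -396$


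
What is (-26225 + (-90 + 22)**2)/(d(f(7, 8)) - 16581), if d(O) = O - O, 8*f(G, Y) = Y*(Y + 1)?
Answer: 21601/16581 ≈ 1.3028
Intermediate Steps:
f(G, Y) = Y*(1 + Y)/8 (f(G, Y) = (Y*(Y + 1))/8 = (Y*(1 + Y))/8 = Y*(1 + Y)/8)
d(O) = 0
(-26225 + (-90 + 22)**2)/(d(f(7, 8)) - 16581) = (-26225 + (-90 + 22)**2)/(0 - 16581) = (-26225 + (-68)**2)/(-16581) = (-26225 + 4624)*(-1/16581) = -21601*(-1/16581) = 21601/16581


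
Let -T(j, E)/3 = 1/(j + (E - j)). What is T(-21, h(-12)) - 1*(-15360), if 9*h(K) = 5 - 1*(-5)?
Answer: 153573/10 ≈ 15357.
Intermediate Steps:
h(K) = 10/9 (h(K) = (5 - 1*(-5))/9 = (5 + 5)/9 = (⅑)*10 = 10/9)
T(j, E) = -3/E (T(j, E) = -3/(j + (E - j)) = -3/E)
T(-21, h(-12)) - 1*(-15360) = -3/10/9 - 1*(-15360) = -3*9/10 + 15360 = -27/10 + 15360 = 153573/10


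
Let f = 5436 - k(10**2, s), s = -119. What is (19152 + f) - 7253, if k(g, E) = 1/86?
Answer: 1490809/86 ≈ 17335.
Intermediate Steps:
k(g, E) = 1/86
f = 467495/86 (f = 5436 - 1*1/86 = 5436 - 1/86 = 467495/86 ≈ 5436.0)
(19152 + f) - 7253 = (19152 + 467495/86) - 7253 = 2114567/86 - 7253 = 1490809/86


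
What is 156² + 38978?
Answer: 63314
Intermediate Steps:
156² + 38978 = 24336 + 38978 = 63314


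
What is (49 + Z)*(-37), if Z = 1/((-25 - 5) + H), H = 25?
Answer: -9028/5 ≈ -1805.6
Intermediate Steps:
Z = -1/5 (Z = 1/((-25 - 5) + 25) = 1/(-30 + 25) = 1/(-5) = -1/5 ≈ -0.20000)
(49 + Z)*(-37) = (49 - 1/5)*(-37) = (244/5)*(-37) = -9028/5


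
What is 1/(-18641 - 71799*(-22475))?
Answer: 1/2032639000 ≈ 4.9197e-10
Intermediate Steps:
1/(-18641 - 71799*(-22475)) = -1/22475/(-90440) = -1/90440*(-1/22475) = 1/2032639000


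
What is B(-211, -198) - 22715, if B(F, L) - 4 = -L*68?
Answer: -9247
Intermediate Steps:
B(F, L) = 4 - 68*L (B(F, L) = 4 - L*68 = 4 - 68*L)
B(-211, -198) - 22715 = (4 - 68*(-198)) - 22715 = (4 + 13464) - 22715 = 13468 - 22715 = -9247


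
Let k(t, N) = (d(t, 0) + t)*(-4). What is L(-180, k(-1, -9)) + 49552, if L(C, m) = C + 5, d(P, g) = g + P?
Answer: 49377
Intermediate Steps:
d(P, g) = P + g
k(t, N) = -8*t (k(t, N) = ((t + 0) + t)*(-4) = (t + t)*(-4) = (2*t)*(-4) = -8*t)
L(C, m) = 5 + C
L(-180, k(-1, -9)) + 49552 = (5 - 180) + 49552 = -175 + 49552 = 49377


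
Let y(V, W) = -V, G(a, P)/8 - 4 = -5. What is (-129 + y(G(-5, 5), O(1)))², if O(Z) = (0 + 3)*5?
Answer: 14641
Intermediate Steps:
G(a, P) = -8 (G(a, P) = 32 + 8*(-5) = 32 - 40 = -8)
O(Z) = 15 (O(Z) = 3*5 = 15)
(-129 + y(G(-5, 5), O(1)))² = (-129 - 1*(-8))² = (-129 + 8)² = (-121)² = 14641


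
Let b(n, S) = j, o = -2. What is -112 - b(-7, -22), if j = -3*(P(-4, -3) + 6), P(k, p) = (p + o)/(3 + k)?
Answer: -79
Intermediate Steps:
P(k, p) = (-2 + p)/(3 + k) (P(k, p) = (p - 2)/(3 + k) = (-2 + p)/(3 + k))
j = -33 (j = -3*((-2 - 3)/(3 - 4) + 6) = -3*(-5/(-1) + 6) = -3*(-1*(-5) + 6) = -3*(5 + 6) = -3*11 = -33)
b(n, S) = -33
-112 - b(-7, -22) = -112 - 1*(-33) = -112 + 33 = -79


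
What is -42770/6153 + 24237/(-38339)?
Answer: -255555613/33699981 ≈ -7.5833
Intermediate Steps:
-42770/6153 + 24237/(-38339) = -42770*1/6153 + 24237*(-1/38339) = -6110/879 - 24237/38339 = -255555613/33699981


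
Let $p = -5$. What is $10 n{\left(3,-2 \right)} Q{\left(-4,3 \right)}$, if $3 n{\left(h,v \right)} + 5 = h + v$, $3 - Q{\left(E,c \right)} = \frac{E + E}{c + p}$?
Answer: $\frac{40}{3} \approx 13.333$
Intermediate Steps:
$Q{\left(E,c \right)} = 3 - \frac{2 E}{-5 + c}$ ($Q{\left(E,c \right)} = 3 - \frac{E + E}{c - 5} = 3 - \frac{2 E}{-5 + c}$)
$n{\left(h,v \right)} = - \frac{5}{3} + \frac{h}{3} + \frac{v}{3}$ ($n{\left(h,v \right)} = - \frac{5}{3} + \frac{h + v}{3} = - \frac{5}{3} + \left(\frac{h}{3} + \frac{v}{3}\right) = - \frac{5}{3} + \frac{h}{3} + \frac{v}{3}$)
$10 n{\left(3,-2 \right)} Q{\left(-4,3 \right)} = 10 \left(- \frac{5}{3} + \frac{1}{3} \cdot 3 + \frac{1}{3} \left(-2\right)\right) \frac{-15 - -8 + 3 \cdot 3}{-5 + 3} = 10 \left(- \frac{5}{3} + 1 - \frac{2}{3}\right) \frac{-15 + 8 + 9}{-2} = 10 \left(- \frac{4}{3}\right) \left(\left(- \frac{1}{2}\right) 2\right) = \left(- \frac{40}{3}\right) \left(-1\right) = \frac{40}{3}$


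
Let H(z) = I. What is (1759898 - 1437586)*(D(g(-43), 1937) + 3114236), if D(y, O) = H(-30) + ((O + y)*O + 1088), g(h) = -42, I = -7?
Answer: 2187187314784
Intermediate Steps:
H(z) = -7
D(y, O) = 1081 + O*(O + y) (D(y, O) = -7 + ((O + y)*O + 1088) = -7 + (O*(O + y) + 1088) = -7 + (1088 + O*(O + y)) = 1081 + O*(O + y))
(1759898 - 1437586)*(D(g(-43), 1937) + 3114236) = (1759898 - 1437586)*((1081 + 1937**2 + 1937*(-42)) + 3114236) = 322312*((1081 + 3751969 - 81354) + 3114236) = 322312*(3671696 + 3114236) = 322312*6785932 = 2187187314784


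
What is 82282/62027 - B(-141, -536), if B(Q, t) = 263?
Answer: -16230819/62027 ≈ -261.67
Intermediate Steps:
82282/62027 - B(-141, -536) = 82282/62027 - 1*263 = 82282*(1/62027) - 263 = 82282/62027 - 263 = -16230819/62027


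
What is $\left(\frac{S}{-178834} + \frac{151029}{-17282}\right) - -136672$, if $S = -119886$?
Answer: $\frac{211187400846001}{1545304594} \approx 1.3666 \cdot 10^{5}$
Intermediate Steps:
$\left(\frac{S}{-178834} + \frac{151029}{-17282}\right) - -136672 = \left(- \frac{119886}{-178834} + \frac{151029}{-17282}\right) - -136672 = \left(\left(-119886\right) \left(- \frac{1}{178834}\right) + 151029 \left(- \frac{1}{17282}\right)\right) + 136672 = \left(\frac{59943}{89417} - \frac{151029}{17282}\right) + 136672 = - \frac{12468625167}{1545304594} + 136672 = \frac{211187400846001}{1545304594}$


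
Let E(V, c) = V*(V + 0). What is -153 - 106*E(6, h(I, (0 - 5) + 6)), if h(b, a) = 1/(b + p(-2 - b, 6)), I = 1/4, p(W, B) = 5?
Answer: -3969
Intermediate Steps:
I = ¼ ≈ 0.25000
h(b, a) = 1/(5 + b) (h(b, a) = 1/(b + 5) = 1/(5 + b))
E(V, c) = V² (E(V, c) = V*V = V²)
-153 - 106*E(6, h(I, (0 - 5) + 6)) = -153 - 106*6² = -153 - 106*36 = -153 - 3816 = -3969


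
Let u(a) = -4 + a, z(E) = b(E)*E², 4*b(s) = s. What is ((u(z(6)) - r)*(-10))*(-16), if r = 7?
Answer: 6880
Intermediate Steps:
b(s) = s/4
z(E) = E³/4 (z(E) = (E/4)*E² = E³/4)
((u(z(6)) - r)*(-10))*(-16) = (((-4 + (¼)*6³) - 1*7)*(-10))*(-16) = (((-4 + (¼)*216) - 7)*(-10))*(-16) = (((-4 + 54) - 7)*(-10))*(-16) = ((50 - 7)*(-10))*(-16) = (43*(-10))*(-16) = -430*(-16) = 6880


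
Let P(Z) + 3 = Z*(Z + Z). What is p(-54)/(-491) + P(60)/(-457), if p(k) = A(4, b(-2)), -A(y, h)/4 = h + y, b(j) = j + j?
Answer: -7197/457 ≈ -15.748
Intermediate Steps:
b(j) = 2*j
P(Z) = -3 + 2*Z**2 (P(Z) = -3 + Z*(Z + Z) = -3 + Z*(2*Z) = -3 + 2*Z**2)
A(y, h) = -4*h - 4*y (A(y, h) = -4*(h + y) = -4*h - 4*y)
p(k) = 0 (p(k) = -8*(-2) - 4*4 = -4*(-4) - 16 = 16 - 16 = 0)
p(-54)/(-491) + P(60)/(-457) = 0/(-491) + (-3 + 2*60**2)/(-457) = 0*(-1/491) + (-3 + 2*3600)*(-1/457) = 0 + (-3 + 7200)*(-1/457) = 0 + 7197*(-1/457) = 0 - 7197/457 = -7197/457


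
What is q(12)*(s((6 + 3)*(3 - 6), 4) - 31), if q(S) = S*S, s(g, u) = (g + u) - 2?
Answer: -8064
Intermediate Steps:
s(g, u) = -2 + g + u
q(S) = S**2
q(12)*(s((6 + 3)*(3 - 6), 4) - 31) = 12**2*((-2 + (6 + 3)*(3 - 6) + 4) - 31) = 144*((-2 + 9*(-3) + 4) - 31) = 144*((-2 - 27 + 4) - 31) = 144*(-25 - 31) = 144*(-56) = -8064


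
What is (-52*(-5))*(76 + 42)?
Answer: 30680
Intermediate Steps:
(-52*(-5))*(76 + 42) = 260*118 = 30680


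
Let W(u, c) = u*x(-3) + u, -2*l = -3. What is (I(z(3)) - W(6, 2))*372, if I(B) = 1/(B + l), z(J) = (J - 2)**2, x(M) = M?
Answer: 23064/5 ≈ 4612.8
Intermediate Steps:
l = 3/2 (l = -1/2*(-3) = 3/2 ≈ 1.5000)
W(u, c) = -2*u (W(u, c) = u*(-3) + u = -3*u + u = -2*u)
z(J) = (-2 + J)**2
I(B) = 1/(3/2 + B) (I(B) = 1/(B + 3/2) = 1/(3/2 + B))
(I(z(3)) - W(6, 2))*372 = (2/(3 + 2*(-2 + 3)**2) - (-2)*6)*372 = (2/(3 + 2*1**2) - 1*(-12))*372 = (2/(3 + 2*1) + 12)*372 = (2/(3 + 2) + 12)*372 = (2/5 + 12)*372 = (62/5)*372 = 23064/5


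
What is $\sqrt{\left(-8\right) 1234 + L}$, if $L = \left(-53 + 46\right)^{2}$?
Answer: $i \sqrt{9823} \approx 99.111 i$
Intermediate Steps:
$L = 49$ ($L = \left(-7\right)^{2} = 49$)
$\sqrt{\left(-8\right) 1234 + L} = \sqrt{\left(-8\right) 1234 + 49} = \sqrt{-9872 + 49} = \sqrt{-9823} = i \sqrt{9823}$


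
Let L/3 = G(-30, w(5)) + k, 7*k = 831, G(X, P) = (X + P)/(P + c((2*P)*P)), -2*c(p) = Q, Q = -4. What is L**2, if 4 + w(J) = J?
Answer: 5244100/49 ≈ 1.0702e+5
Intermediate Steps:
w(J) = -4 + J
c(p) = 2 (c(p) = -1/2*(-4) = 2)
G(X, P) = (P + X)/(2 + P) (G(X, P) = (X + P)/(P + 2) = (P + X)/(2 + P))
k = 831/7 (k = (1/7)*831 = 831/7 ≈ 118.71)
L = 2290/7 (L = 3*(((-4 + 5) - 30)/(2 + (-4 + 5)) + 831/7) = 3*((1 - 30)/(2 + 1) + 831/7) = 3*(-29/3 + 831/7) = 3*(2290/21) = 2290/7 ≈ 327.14)
L**2 = (2290/7)**2 = 5244100/49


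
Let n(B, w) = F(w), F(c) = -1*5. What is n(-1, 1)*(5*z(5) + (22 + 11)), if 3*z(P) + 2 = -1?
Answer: -140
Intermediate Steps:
F(c) = -5
n(B, w) = -5
z(P) = -1 (z(P) = -2/3 + (1/3)*(-1) = -2/3 - 1/3 = -1)
n(-1, 1)*(5*z(5) + (22 + 11)) = -5*(5*(-1) + (22 + 11)) = -5*(-5 + 33) = -5*28 = -140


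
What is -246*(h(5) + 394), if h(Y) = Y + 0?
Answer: -98154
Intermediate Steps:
h(Y) = Y
-246*(h(5) + 394) = -246*(5 + 394) = -246*399 = -98154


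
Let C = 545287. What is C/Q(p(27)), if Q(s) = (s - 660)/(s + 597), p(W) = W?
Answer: -113419696/211 ≈ -5.3753e+5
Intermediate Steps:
Q(s) = (-660 + s)/(597 + s)
C/Q(p(27)) = 545287/(((-660 + 27)/(597 + 27))) = 545287/((-633/624)) = 545287/(((1/624)*(-633))) = 545287/(-211/208) = 545287*(-208/211) = -113419696/211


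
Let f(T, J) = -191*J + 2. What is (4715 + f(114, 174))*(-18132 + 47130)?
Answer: -826935966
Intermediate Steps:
f(T, J) = 2 - 191*J
(4715 + f(114, 174))*(-18132 + 47130) = (4715 + (2 - 191*174))*(-18132 + 47130) = (4715 + (2 - 33234))*28998 = (4715 - 33232)*28998 = -28517*28998 = -826935966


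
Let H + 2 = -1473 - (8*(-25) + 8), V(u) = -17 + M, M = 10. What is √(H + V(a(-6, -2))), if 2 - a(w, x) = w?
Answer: I*√1290 ≈ 35.917*I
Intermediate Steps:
a(w, x) = 2 - w
V(u) = -7 (V(u) = -17 + 10 = -7)
H = -1283 (H = -2 + (-1473 - (8*(-25) + 8)) = -2 + (-1473 - (-200 + 8)) = -2 + (-1473 - 1*(-192)) = -2 + (-1473 + 192) = -2 - 1281 = -1283)
√(H + V(a(-6, -2))) = √(-1283 - 7) = √(-1290) = I*√1290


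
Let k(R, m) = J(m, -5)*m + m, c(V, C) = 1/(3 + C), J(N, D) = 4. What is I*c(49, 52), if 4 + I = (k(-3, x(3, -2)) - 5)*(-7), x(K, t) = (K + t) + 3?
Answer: -109/55 ≈ -1.9818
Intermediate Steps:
x(K, t) = 3 + K + t
k(R, m) = 5*m (k(R, m) = 4*m + m = 5*m)
I = -109 (I = -4 + (5*(3 + 3 - 2) - 5)*(-7) = -4 + (5*4 - 5)*(-7) = -4 + (20 - 5)*(-7) = -4 + 15*(-7) = -4 - 105 = -109)
I*c(49, 52) = -109/(3 + 52) = -109/55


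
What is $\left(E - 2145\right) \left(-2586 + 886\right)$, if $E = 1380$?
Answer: $1300500$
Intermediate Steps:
$\left(E - 2145\right) \left(-2586 + 886\right) = \left(1380 - 2145\right) \left(-2586 + 886\right) = \left(-765\right) \left(-1700\right) = 1300500$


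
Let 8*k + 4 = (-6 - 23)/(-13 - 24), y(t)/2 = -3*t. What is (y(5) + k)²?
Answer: 80982001/87616 ≈ 924.28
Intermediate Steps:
y(t) = -6*t (y(t) = 2*(-3*t) = -6*t)
k = -119/296 (k = -½ + ((-6 - 23)/(-13 - 24))/8 = -½ + (-29/(-37))/8 = -½ + (-29*(-1/37))/8 = -½ + (⅛)*(29/37) = -½ + 29/296 = -119/296 ≈ -0.40203)
(y(5) + k)² = (-6*5 - 119/296)² = (-30 - 119/296)² = (-8999/296)² = 80982001/87616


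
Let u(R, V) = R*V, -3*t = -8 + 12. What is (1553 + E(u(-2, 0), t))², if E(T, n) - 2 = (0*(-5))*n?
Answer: 2418025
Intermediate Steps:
t = -4/3 (t = -(-8 + 12)/3 = -⅓*4 = -4/3 ≈ -1.3333)
E(T, n) = 2 (E(T, n) = 2 + (0*(-5))*n = 2 + 0*n = 2 + 0 = 2)
(1553 + E(u(-2, 0), t))² = (1553 + 2)² = 1555² = 2418025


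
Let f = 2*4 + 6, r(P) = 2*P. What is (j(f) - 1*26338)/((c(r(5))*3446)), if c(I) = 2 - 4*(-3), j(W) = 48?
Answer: -13145/24122 ≈ -0.54494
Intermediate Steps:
f = 14 (f = 8 + 6 = 14)
c(I) = 14 (c(I) = 2 + 12 = 14)
(j(f) - 1*26338)/((c(r(5))*3446)) = (48 - 1*26338)/((14*3446)) = (48 - 26338)/48244 = -26290*1/48244 = -13145/24122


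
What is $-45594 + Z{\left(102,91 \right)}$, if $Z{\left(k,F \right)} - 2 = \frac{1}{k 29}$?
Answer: $- \frac{134861135}{2958} \approx -45592.0$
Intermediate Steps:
$Z{\left(k,F \right)} = 2 + \frac{1}{29 k}$ ($Z{\left(k,F \right)} = 2 + \frac{1}{k 29} = 2 + \frac{1}{k} \frac{1}{29} = 2 + \frac{1}{29 k}$)
$-45594 + Z{\left(102,91 \right)} = -45594 + \left(2 + \frac{1}{29 \cdot 102}\right) = -45594 + \left(2 + \frac{1}{29} \cdot \frac{1}{102}\right) = -45594 + \left(2 + \frac{1}{2958}\right) = -45594 + \frac{5917}{2958} = - \frac{134861135}{2958}$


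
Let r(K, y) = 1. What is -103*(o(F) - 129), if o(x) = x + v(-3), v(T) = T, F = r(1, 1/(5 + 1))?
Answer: 13493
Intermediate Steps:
F = 1
o(x) = -3 + x (o(x) = x - 3 = -3 + x)
-103*(o(F) - 129) = -103*((-3 + 1) - 129) = -103*(-2 - 129) = -103*(-131) = 13493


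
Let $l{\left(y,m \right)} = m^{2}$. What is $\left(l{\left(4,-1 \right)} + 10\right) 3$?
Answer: $33$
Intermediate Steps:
$\left(l{\left(4,-1 \right)} + 10\right) 3 = \left(\left(-1\right)^{2} + 10\right) 3 = \left(1 + 10\right) 3 = 11 \cdot 3 = 33$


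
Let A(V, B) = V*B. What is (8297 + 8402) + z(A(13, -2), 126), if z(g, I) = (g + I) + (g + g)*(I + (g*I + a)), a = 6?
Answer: 180287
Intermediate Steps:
A(V, B) = B*V
z(g, I) = I + g + 2*g*(6 + I + I*g) (z(g, I) = (g + I) + (g + g)*(I + (g*I + 6)) = (I + g) + (2*g)*(I + (I*g + 6)) = (I + g) + (2*g)*(I + (6 + I*g)) = (I + g) + (2*g)*(6 + I + I*g) = (I + g) + 2*g*(6 + I + I*g) = I + g + 2*g*(6 + I + I*g))
(8297 + 8402) + z(A(13, -2), 126) = (8297 + 8402) + (126 + 13*(-2*13) + 2*126*(-2*13) + 2*126*(-2*13)**2) = 16699 + (126 + 13*(-26) + 2*126*(-26) + 2*126*(-26)**2) = 16699 + (126 - 338 - 6552 + 2*126*676) = 16699 + (126 - 338 - 6552 + 170352) = 16699 + 163588 = 180287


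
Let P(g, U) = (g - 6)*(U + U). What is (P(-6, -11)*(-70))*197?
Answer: -3640560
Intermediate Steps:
P(g, U) = 2*U*(-6 + g) (P(g, U) = (-6 + g)*(2*U) = 2*U*(-6 + g))
(P(-6, -11)*(-70))*197 = ((2*(-11)*(-6 - 6))*(-70))*197 = ((2*(-11)*(-12))*(-70))*197 = (264*(-70))*197 = -18480*197 = -3640560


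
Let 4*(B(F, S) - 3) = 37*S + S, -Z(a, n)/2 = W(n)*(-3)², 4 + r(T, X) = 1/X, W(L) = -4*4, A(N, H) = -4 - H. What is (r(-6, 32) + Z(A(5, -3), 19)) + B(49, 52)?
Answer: 24993/32 ≈ 781.03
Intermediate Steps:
W(L) = -16
r(T, X) = -4 + 1/X
Z(a, n) = 288 (Z(a, n) = -(-32)*(-3)² = -(-32)*9 = -2*(-144) = 288)
B(F, S) = 3 + 19*S/2 (B(F, S) = 3 + (37*S + S)/4 = 3 + (38*S)/4 = 3 + 19*S/2)
(r(-6, 32) + Z(A(5, -3), 19)) + B(49, 52) = ((-4 + 1/32) + 288) + (3 + (19/2)*52) = ((-4 + 1/32) + 288) + (3 + 494) = (-127/32 + 288) + 497 = 9089/32 + 497 = 24993/32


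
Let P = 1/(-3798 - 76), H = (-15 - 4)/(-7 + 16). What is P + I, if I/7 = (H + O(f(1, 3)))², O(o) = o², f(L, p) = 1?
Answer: 2711719/313794 ≈ 8.6417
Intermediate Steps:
H = -19/9 ≈ -2.1111
I = 700/81 (I = 7*(-19/9 + 1²)² = 7*(-19/9 + 1)² = 7*(-10/9)² = 7*(100/81) = 700/81 ≈ 8.6420)
P = -1/3874 (P = 1/(-3874) = -1/3874 ≈ -0.00025813)
P + I = -1/3874 + 700/81 = 2711719/313794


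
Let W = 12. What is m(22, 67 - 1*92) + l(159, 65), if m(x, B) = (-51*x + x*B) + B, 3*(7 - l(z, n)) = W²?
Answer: -1738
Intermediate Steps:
l(z, n) = -41 (l(z, n) = 7 - ⅓*12² = 7 - ⅓*144 = 7 - 48 = -41)
m(x, B) = B - 51*x + B*x (m(x, B) = (-51*x + B*x) + B = B - 51*x + B*x)
m(22, 67 - 1*92) + l(159, 65) = ((67 - 1*92) - 51*22 + (67 - 1*92)*22) - 41 = ((67 - 92) - 1122 + (67 - 92)*22) - 41 = (-25 - 1122 - 25*22) - 41 = (-25 - 1122 - 550) - 41 = -1697 - 41 = -1738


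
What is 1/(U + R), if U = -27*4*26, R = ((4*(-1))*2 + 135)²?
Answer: 1/13321 ≈ 7.5069e-5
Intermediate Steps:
R = 16129 (R = (-4*2 + 135)² = (-8 + 135)² = 127² = 16129)
U = -2808 (U = -108*26 = -2808)
1/(U + R) = 1/(-2808 + 16129) = 1/13321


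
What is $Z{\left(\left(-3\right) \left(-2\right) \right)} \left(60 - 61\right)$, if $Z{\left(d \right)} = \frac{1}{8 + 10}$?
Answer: $- \frac{1}{18} \approx -0.055556$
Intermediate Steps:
$Z{\left(d \right)} = \frac{1}{18}$
$Z{\left(\left(-3\right) \left(-2\right) \right)} \left(60 - 61\right) = \frac{60 - 61}{18} = \frac{1}{18} \left(-1\right) = - \frac{1}{18}$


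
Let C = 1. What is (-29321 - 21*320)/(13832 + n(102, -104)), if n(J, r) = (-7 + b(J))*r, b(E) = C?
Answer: -36041/14456 ≈ -2.4932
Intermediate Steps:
b(E) = 1
n(J, r) = -6*r (n(J, r) = (-7 + 1)*r = -6*r)
(-29321 - 21*320)/(13832 + n(102, -104)) = (-29321 - 21*320)/(13832 - 6*(-104)) = (-29321 - 6720)/(13832 + 624) = -36041/14456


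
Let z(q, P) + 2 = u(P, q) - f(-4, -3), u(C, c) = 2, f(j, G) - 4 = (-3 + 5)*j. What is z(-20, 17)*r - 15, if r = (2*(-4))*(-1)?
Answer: 17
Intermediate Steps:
f(j, G) = 4 + 2*j (f(j, G) = 4 + (-3 + 5)*j = 4 + 2*j)
z(q, P) = 4 (z(q, P) = -2 + (2 - (4 + 2*(-4))) = -2 + (2 - (4 - 8)) = -2 + (2 - 1*(-4)) = -2 + (2 + 4) = -2 + 6 = 4)
r = 8 (r = -8*(-1) = 8)
z(-20, 17)*r - 15 = 4*8 - 15 = 32 - 15 = 17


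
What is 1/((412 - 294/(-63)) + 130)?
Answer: 3/1640 ≈ 0.0018293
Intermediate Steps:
1/((412 - 294/(-63)) + 130) = 1/((412 - 294*(-1/63)) + 130) = 1/((412 + 14/3) + 130) = 1/(1250/3 + 130) = 1/(1640/3) = 3/1640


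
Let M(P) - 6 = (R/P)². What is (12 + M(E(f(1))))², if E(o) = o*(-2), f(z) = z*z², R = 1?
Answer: 5329/16 ≈ 333.06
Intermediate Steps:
f(z) = z³
E(o) = -2*o
M(P) = 6 + P⁻² (M(P) = 6 + (1/P)² = 6 + P⁻²)
(12 + M(E(f(1))))² = (12 + (6 + (-2*1³)⁻²))² = (12 + (6 + (-2*1)⁻²))² = (12 + (6 + (-2)⁻²))² = (12 + (6 + ¼))² = (12 + 25/4)² = (73/4)² = 5329/16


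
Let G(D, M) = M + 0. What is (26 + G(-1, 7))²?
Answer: 1089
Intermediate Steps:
G(D, M) = M
(26 + G(-1, 7))² = (26 + 7)² = 33² = 1089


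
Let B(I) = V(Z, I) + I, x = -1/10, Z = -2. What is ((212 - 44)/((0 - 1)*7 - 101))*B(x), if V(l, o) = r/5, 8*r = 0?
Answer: 7/45 ≈ 0.15556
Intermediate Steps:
r = 0 (r = (⅛)*0 = 0)
V(l, o) = 0 (V(l, o) = 0/5 = 0*(⅕) = 0)
x = -⅒ (x = -1*⅒ = -⅒ ≈ -0.10000)
B(I) = I (B(I) = 0 + I = I)
((212 - 44)/((0 - 1)*7 - 101))*B(x) = ((212 - 44)/((0 - 1)*7 - 101))*(-⅒) = (168/(-1*7 - 101))*(-⅒) = (168/(-7 - 101))*(-⅒) = (168/(-108))*(-⅒) = (168*(-1/108))*(-⅒) = -14/9*(-⅒) = 7/45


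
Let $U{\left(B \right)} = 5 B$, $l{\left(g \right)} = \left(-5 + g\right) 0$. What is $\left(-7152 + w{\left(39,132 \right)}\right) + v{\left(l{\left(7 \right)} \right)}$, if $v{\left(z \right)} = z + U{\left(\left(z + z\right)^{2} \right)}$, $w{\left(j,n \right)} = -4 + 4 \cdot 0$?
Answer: $-7156$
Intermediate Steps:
$l{\left(g \right)} = 0$
$w{\left(j,n \right)} = -4$ ($w{\left(j,n \right)} = -4 + 0 = -4$)
$v{\left(z \right)} = z + 20 z^{2}$ ($v{\left(z \right)} = z + 5 \left(z + z\right)^{2} = z + 5 \left(2 z\right)^{2} = z + 5 \cdot 4 z^{2} = z + 20 z^{2}$)
$\left(-7152 + w{\left(39,132 \right)}\right) + v{\left(l{\left(7 \right)} \right)} = \left(-7152 - 4\right) + 0 \left(1 + 20 \cdot 0\right) = -7156 + 0 \left(1 + 0\right) = -7156 + 0 \cdot 1 = -7156 + 0 = -7156$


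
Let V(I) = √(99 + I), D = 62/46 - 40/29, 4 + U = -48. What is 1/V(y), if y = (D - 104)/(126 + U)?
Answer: √237760101974/4817053 ≈ 0.10123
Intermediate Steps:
U = -52 (U = -4 - 48 = -52)
D = -21/667 (D = 62*(1/46) - 40*1/29 = 31/23 - 40/29 = -21/667 ≈ -0.031484)
y = -69389/49358 (y = (-21/667 - 104)/(126 - 52) = -69389/667/74 = -69389/667*1/74 = -69389/49358 ≈ -1.4058)
1/V(y) = 1/(√(99 - 69389/49358)) = 1/(√(4817053/49358)) = 1/(√237760101974/49358) = √237760101974/4817053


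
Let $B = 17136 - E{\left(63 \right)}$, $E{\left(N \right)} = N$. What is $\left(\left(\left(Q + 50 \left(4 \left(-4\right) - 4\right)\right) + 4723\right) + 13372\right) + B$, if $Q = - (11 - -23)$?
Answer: $34134$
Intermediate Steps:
$B = 17073$ ($B = 17136 - 63 = 17073$)
$Q = -34$ ($Q = - (11 + 23) = \left(-1\right) 34 = -34$)
$\left(\left(\left(Q + 50 \left(4 \left(-4\right) - 4\right)\right) + 4723\right) + 13372\right) + B = \left(\left(\left(-34 + 50 \left(4 \left(-4\right) - 4\right)\right) + 4723\right) + 13372\right) + 17073 = \left(\left(\left(-34 + 50 \left(-16 - 4\right)\right) + 4723\right) + 13372\right) + 17073 = \left(\left(\left(-34 + 50 \left(-20\right)\right) + 4723\right) + 13372\right) + 17073 = \left(\left(\left(-34 - 1000\right) + 4723\right) + 13372\right) + 17073 = \left(\left(-1034 + 4723\right) + 13372\right) + 17073 = \left(3689 + 13372\right) + 17073 = 17061 + 17073 = 34134$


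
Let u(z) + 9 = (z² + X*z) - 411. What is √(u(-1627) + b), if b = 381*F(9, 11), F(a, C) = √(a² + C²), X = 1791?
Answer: √(-267248 + 381*√202) ≈ 511.7*I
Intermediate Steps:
F(a, C) = √(C² + a²)
u(z) = -420 + z² + 1791*z (u(z) = -9 + ((z² + 1791*z) - 411) = -9 + (-411 + z² + 1791*z) = -420 + z² + 1791*z)
b = 381*√202 (b = 381*√(11² + 9²) = 381*√(121 + 81) = 381*√202 ≈ 5415.0)
√(u(-1627) + b) = √((-420 + (-1627)² + 1791*(-1627)) + 381*√202) = √((-420 + 2647129 - 2913957) + 381*√202) = √(-267248 + 381*√202)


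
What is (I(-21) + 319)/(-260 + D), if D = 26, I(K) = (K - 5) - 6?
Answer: -287/234 ≈ -1.2265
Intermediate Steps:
I(K) = -11 + K (I(K) = (-5 + K) - 6 = -11 + K)
(I(-21) + 319)/(-260 + D) = ((-11 - 21) + 319)/(-260 + 26) = (-32 + 319)/(-234) = 287*(-1/234) = -287/234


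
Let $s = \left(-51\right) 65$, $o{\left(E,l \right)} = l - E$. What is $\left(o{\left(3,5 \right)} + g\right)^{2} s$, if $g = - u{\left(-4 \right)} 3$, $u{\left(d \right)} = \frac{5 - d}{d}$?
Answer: $- \frac{4060875}{16} \approx -2.538 \cdot 10^{5}$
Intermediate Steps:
$u{\left(d \right)} = \frac{5 - d}{d}$
$g = \frac{27}{4}$ ($g = - \frac{5 - -4}{-4} \cdot 3 = - \frac{\left(-1\right) \left(5 + 4\right)}{4} \cdot 3 = - \frac{\left(-1\right) 9}{4} \cdot 3 = \left(-1\right) \left(- \frac{9}{4}\right) 3 = \frac{9}{4} \cdot 3 = \frac{27}{4} \approx 6.75$)
$s = -3315$
$\left(o{\left(3,5 \right)} + g\right)^{2} s = \left(\left(5 - 3\right) + \frac{27}{4}\right)^{2} \left(-3315\right) = \left(2 + \frac{27}{4}\right)^{2} \left(-3315\right) = \left(\frac{35}{4}\right)^{2} \left(-3315\right) = \frac{1225}{16} \left(-3315\right) = - \frac{4060875}{16}$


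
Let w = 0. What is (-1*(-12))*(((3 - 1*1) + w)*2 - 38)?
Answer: -408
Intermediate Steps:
(-1*(-12))*(((3 - 1*1) + w)*2 - 38) = (-1*(-12))*(((3 - 1*1) + 0)*2 - 38) = 12*(((3 - 1) + 0)*2 - 38) = 12*((2 + 0)*2 - 38) = 12*(2*2 - 38) = 12*(4 - 38) = 12*(-34) = -408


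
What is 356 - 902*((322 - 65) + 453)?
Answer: -640064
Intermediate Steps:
356 - 902*((322 - 65) + 453) = 356 - 902*(257 + 453) = 356 - 902*710 = 356 - 640420 = -640064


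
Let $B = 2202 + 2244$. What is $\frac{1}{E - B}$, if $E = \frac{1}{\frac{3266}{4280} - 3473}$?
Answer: $- \frac{7430587}{33036391942} \approx -0.00022492$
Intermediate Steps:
$B = 4446$
$E = - \frac{2140}{7430587}$ ($E = \frac{1}{3266 \cdot \frac{1}{4280} - 3473} = \frac{1}{\frac{1633}{2140} - 3473} = \frac{1}{- \frac{7430587}{2140}} = - \frac{2140}{7430587} \approx -0.000288$)
$\frac{1}{E - B} = \frac{1}{- \frac{2140}{7430587} - 4446} = \frac{1}{- \frac{33036391942}{7430587}} = - \frac{7430587}{33036391942}$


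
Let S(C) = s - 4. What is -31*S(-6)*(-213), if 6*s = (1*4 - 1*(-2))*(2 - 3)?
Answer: -33015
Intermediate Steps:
s = -1 (s = ((1*4 - 1*(-2))*(2 - 3))/6 = ((4 + 2)*(-1))/6 = (6*(-1))/6 = (⅙)*(-6) = -1)
S(C) = -5 (S(C) = -1 - 4 = -5)
-31*S(-6)*(-213) = -31*(-5)*(-213) = 155*(-213) = -33015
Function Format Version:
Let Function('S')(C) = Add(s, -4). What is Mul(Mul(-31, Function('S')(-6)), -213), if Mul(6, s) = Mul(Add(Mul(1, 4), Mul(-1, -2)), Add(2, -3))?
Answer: -33015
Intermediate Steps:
s = -1 (s = Mul(Rational(1, 6), Mul(Add(Mul(1, 4), Mul(-1, -2)), Add(2, -3))) = Mul(Rational(1, 6), Mul(Add(4, 2), -1)) = Mul(Rational(1, 6), Mul(6, -1)) = Mul(Rational(1, 6), -6) = -1)
Function('S')(C) = -5 (Function('S')(C) = Add(-1, -4) = -5)
Mul(Mul(-31, Function('S')(-6)), -213) = Mul(Mul(-31, -5), -213) = Mul(155, -213) = -33015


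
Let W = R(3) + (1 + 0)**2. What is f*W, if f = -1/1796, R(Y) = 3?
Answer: -1/449 ≈ -0.0022272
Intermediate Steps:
W = 4 (W = 3 + (1 + 0)**2 = 3 + 1**2 = 3 + 1 = 4)
f = -1/1796 (f = -1*1/1796 = -1/1796 ≈ -0.00055679)
f*W = -1/1796*4 = -1/449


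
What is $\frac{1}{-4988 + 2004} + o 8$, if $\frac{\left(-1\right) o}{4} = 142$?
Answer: $- \frac{13559297}{2984} \approx -4544.0$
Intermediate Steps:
$o = -568$ ($o = \left(-4\right) 142 = -568$)
$\frac{1}{-4988 + 2004} + o 8 = \frac{1}{-4988 + 2004} - 4544 = \frac{1}{-2984} - 4544 = - \frac{1}{2984} - 4544 = - \frac{13559297}{2984}$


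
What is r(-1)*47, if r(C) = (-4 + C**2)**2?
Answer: 423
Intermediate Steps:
r(-1)*47 = (-4 + (-1)**2)**2*47 = (-4 + 1)**2*47 = (-3)**2*47 = 9*47 = 423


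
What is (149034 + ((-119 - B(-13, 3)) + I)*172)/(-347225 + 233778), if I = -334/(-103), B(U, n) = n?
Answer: -13246598/11685041 ≈ -1.1336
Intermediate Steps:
I = 334/103 (I = -334*(-1/103) = 334/103 ≈ 3.2427)
(149034 + ((-119 - B(-13, 3)) + I)*172)/(-347225 + 233778) = (149034 + ((-119 - 1*3) + 334/103)*172)/(-347225 + 233778) = (149034 + ((-119 - 3) + 334/103)*172)/(-113447) = (149034 + (-122 + 334/103)*172)*(-1/113447) = (149034 - 12232/103*172)*(-1/113447) = (149034 - 2103904/103)*(-1/113447) = (13246598/103)*(-1/113447) = -13246598/11685041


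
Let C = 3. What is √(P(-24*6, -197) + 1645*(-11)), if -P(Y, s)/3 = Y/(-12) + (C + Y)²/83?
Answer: 2*I*√32463707/83 ≈ 137.29*I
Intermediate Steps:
P(Y, s) = -3*(3 + Y)²/83 + Y/4 (P(Y, s) = -3*(Y/(-12) + (3 + Y)²/83) = -3*(Y*(-1/12) + (3 + Y)²*(1/83)) = -3*(-Y/12 + (3 + Y)²/83) = -3*(3 + Y)²/83 + Y/4)
√(P(-24*6, -197) + 1645*(-11)) = √((-3*(3 - 24*6)²/83 + (-24*6)/4) + 1645*(-11)) = √((-3*(3 - 144)²/83 + (¼)*(-144)) - 18095) = √((-3/83*(-141)² - 36) - 18095) = √((-3/83*19881 - 36) - 18095) = √((-59643/83 - 36) - 18095) = √(-62631/83 - 18095) = √(-1564516/83) = 2*I*√32463707/83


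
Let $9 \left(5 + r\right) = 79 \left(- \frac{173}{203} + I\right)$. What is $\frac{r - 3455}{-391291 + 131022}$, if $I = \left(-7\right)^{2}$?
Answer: $\frac{616586}{52834607} \approx 0.01167$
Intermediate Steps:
$I = 49$
$r = \frac{84779}{203}$ ($r = -5 + \frac{79 \left(- \frac{173}{203} + 49\right)}{9} = -5 + \frac{79 \cdot \frac{9774}{203}}{9} = -5 + \frac{1}{9} \cdot \frac{772146}{203} = -5 + \frac{85794}{203} = \frac{84779}{203} \approx 417.63$)
$\frac{r - 3455}{-391291 + 131022} = \frac{\frac{84779}{203} - 3455}{-391291 + 131022} = - \frac{616586}{203 \left(-260269\right)} = \left(- \frac{616586}{203}\right) \left(- \frac{1}{260269}\right) = \frac{616586}{52834607}$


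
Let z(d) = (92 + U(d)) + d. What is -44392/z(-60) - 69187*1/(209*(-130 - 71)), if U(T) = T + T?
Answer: 21260818/42009 ≈ 506.10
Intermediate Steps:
U(T) = 2*T
z(d) = 92 + 3*d (z(d) = (92 + 2*d) + d = 92 + 3*d)
-44392/z(-60) - 69187*1/(209*(-130 - 71)) = -44392/(92 + 3*(-60)) - 69187*1/(209*(-130 - 71)) = -44392/(92 - 180) - 69187/(209*(-201)) = -44392/(-88) - 69187/(-42009) = -44392*(-1/88) - 69187*(-1/42009) = 5549/11 + 69187/42009 = 21260818/42009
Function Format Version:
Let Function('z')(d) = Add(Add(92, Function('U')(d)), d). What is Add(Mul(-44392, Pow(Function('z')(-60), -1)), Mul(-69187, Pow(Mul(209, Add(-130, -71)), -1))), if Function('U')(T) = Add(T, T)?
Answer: Rational(21260818, 42009) ≈ 506.10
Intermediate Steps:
Function('U')(T) = Mul(2, T)
Function('z')(d) = Add(92, Mul(3, d)) (Function('z')(d) = Add(Add(92, Mul(2, d)), d) = Add(92, Mul(3, d)))
Add(Mul(-44392, Pow(Function('z')(-60), -1)), Mul(-69187, Pow(Mul(209, Add(-130, -71)), -1))) = Add(Mul(-44392, Pow(Add(92, Mul(3, -60)), -1)), Mul(-69187, Pow(Mul(209, Add(-130, -71)), -1))) = Add(Mul(-44392, Pow(Add(92, -180), -1)), Mul(-69187, Pow(Mul(209, -201), -1))) = Add(Mul(-44392, Pow(-88, -1)), Mul(-69187, Pow(-42009, -1))) = Add(Mul(-44392, Rational(-1, 88)), Mul(-69187, Rational(-1, 42009))) = Add(Rational(5549, 11), Rational(69187, 42009)) = Rational(21260818, 42009)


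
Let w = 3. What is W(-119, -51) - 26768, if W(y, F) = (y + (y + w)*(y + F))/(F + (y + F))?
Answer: -349137/13 ≈ -26857.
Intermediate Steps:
W(y, F) = (y + (3 + y)*(F + y))/(y + 2*F) (W(y, F) = (y + (y + 3)*(y + F))/(F + (y + F)) = (y + (3 + y)*(F + y))/(F + (F + y)) = (y + (3 + y)*(F + y))/(y + 2*F))
W(-119, -51) - 26768 = ((-119)² + 3*(-51) + 4*(-119) - 51*(-119))/(-119 + 2*(-51)) - 26768 = (14161 - 153 - 476 + 6069)/(-119 - 102) - 26768 = 19601/(-221) - 26768 = -1/221*19601 - 26768 = -1153/13 - 26768 = -349137/13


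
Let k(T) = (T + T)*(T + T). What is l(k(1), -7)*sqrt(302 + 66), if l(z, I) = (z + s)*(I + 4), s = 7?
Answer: -132*sqrt(23) ≈ -633.05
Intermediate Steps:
k(T) = 4*T**2 (k(T) = (2*T)*(2*T) = 4*T**2)
l(z, I) = (4 + I)*(7 + z) (l(z, I) = (z + 7)*(I + 4) = (7 + z)*(4 + I) = (4 + I)*(7 + z))
l(k(1), -7)*sqrt(302 + 66) = (28 + 4*(4*1**2) + 7*(-7) - 28*1**2)*sqrt(302 + 66) = (28 + 4*(4*1) - 49 - 28)*sqrt(368) = (28 + 4*4 - 49 - 7*4)*(4*sqrt(23)) = (28 + 16 - 49 - 28)*(4*sqrt(23)) = -132*sqrt(23)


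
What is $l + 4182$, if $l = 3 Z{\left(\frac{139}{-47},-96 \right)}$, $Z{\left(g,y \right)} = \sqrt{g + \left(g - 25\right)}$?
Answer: $4182 + \frac{3 i \sqrt{68291}}{47} \approx 4182.0 + 16.68 i$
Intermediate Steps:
$Z{\left(g,y \right)} = \sqrt{-25 + 2 g}$ ($Z{\left(g,y \right)} = \sqrt{g + \left(g - 25\right)} = \sqrt{g + \left(-25 + g\right)} = \sqrt{-25 + 2 g}$)
$l = \frac{3 i \sqrt{68291}}{47}$ ($l = 3 \sqrt{-25 + 2 \frac{139}{-47}} = 3 \sqrt{-25 + 2 \cdot 139 \left(- \frac{1}{47}\right)} = 3 \sqrt{-25 + 2 \left(- \frac{139}{47}\right)} = 3 \sqrt{-25 - \frac{278}{47}} = 3 \sqrt{- \frac{1453}{47}} = 3 \frac{i \sqrt{68291}}{47} = \frac{3 i \sqrt{68291}}{47} \approx 16.68 i$)
$l + 4182 = \frac{3 i \sqrt{68291}}{47} + 4182 = 4182 + \frac{3 i \sqrt{68291}}{47}$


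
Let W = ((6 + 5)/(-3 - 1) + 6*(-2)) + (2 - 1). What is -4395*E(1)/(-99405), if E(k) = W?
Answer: -16115/26508 ≈ -0.60793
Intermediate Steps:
W = -55/4 (W = (11/(-4) - 12) + 1 = (11*(-1/4) - 12) + 1 = (-11/4 - 12) + 1 = -59/4 + 1 = -55/4 ≈ -13.750)
E(k) = -55/4
-4395*E(1)/(-99405) = -4395*(-55/4)/(-99405) = (241725/4)*(-1/99405) = -16115/26508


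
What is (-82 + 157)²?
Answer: 5625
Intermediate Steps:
(-82 + 157)² = 75² = 5625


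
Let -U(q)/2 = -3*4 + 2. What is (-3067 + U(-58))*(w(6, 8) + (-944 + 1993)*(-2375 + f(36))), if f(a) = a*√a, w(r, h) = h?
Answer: 6900793801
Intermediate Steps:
U(q) = 20 (U(q) = -2*(-3*4 + 2) = -2*(-12 + 2) = -2*(-10) = 20)
f(a) = a^(3/2)
(-3067 + U(-58))*(w(6, 8) + (-944 + 1993)*(-2375 + f(36))) = (-3067 + 20)*(8 + (-944 + 1993)*(-2375 + 36^(3/2))) = -3047*(8 + 1049*(-2375 + 216)) = -3047*(8 + 1049*(-2159)) = -3047*(8 - 2264791) = -3047*(-2264783) = 6900793801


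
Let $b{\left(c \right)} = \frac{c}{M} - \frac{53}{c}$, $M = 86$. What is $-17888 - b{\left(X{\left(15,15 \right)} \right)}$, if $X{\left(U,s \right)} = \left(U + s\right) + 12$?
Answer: $- \frac{32304331}{1806} \approx -17887.0$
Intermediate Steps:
$X{\left(U,s \right)} = 12 + U + s$
$b{\left(c \right)} = - \frac{53}{c} + \frac{c}{86}$ ($b{\left(c \right)} = \frac{c}{86} - \frac{53}{c} = - \frac{53}{c} + \frac{c}{86}$)
$-17888 - b{\left(X{\left(15,15 \right)} \right)} = -17888 - \left(- \frac{53}{12 + 15 + 15} + \frac{12 + 15 + 15}{86}\right) = -17888 - \left(- \frac{53}{42} + \frac{1}{86} \cdot 42\right) = -17888 - \left(\left(-53\right) \frac{1}{42} + \frac{21}{43}\right) = -17888 - \left(- \frac{53}{42} + \frac{21}{43}\right) = -17888 - - \frac{1397}{1806} = -17888 + \frac{1397}{1806} = - \frac{32304331}{1806}$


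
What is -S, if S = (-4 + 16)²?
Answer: -144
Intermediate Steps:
S = 144 (S = 12² = 144)
-S = -1*144 = -144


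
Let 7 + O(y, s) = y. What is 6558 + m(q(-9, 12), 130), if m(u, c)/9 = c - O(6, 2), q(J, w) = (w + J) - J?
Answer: 7737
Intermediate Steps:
q(J, w) = w (q(J, w) = (J + w) - J = w)
O(y, s) = -7 + y
m(u, c) = 9 + 9*c (m(u, c) = 9*(c - (-7 + 6)) = 9*(c - 1*(-1)) = 9*(c + 1) = 9*(1 + c) = 9 + 9*c)
6558 + m(q(-9, 12), 130) = 6558 + (9 + 9*130) = 6558 + (9 + 1170) = 6558 + 1179 = 7737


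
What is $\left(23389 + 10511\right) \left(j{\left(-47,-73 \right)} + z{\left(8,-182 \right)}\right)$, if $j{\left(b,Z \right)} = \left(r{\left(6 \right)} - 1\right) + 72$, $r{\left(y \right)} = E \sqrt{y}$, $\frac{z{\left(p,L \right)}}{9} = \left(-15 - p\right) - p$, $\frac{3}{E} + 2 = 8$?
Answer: $-7051200 + 16950 \sqrt{6} \approx -7.0097 \cdot 10^{6}$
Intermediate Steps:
$E = \frac{1}{2}$ ($E = \frac{3}{-2 + 8} = \frac{3}{6} = 3 \cdot \frac{1}{6} = \frac{1}{2} \approx 0.5$)
$z{\left(p,L \right)} = -135 - 18 p$ ($z{\left(p,L \right)} = 9 \left(\left(-15 - p\right) - p\right) = 9 \left(-15 - 2 p\right) = -135 - 18 p$)
$r{\left(y \right)} = \frac{\sqrt{y}}{2}$
$j{\left(b,Z \right)} = 71 + \frac{\sqrt{6}}{2}$ ($j{\left(b,Z \right)} = \left(\frac{\sqrt{6}}{2} - 1\right) + 72 = \left(-1 + \frac{\sqrt{6}}{2}\right) + 72 = 71 + \frac{\sqrt{6}}{2}$)
$\left(23389 + 10511\right) \left(j{\left(-47,-73 \right)} + z{\left(8,-182 \right)}\right) = \left(23389 + 10511\right) \left(\left(71 + \frac{\sqrt{6}}{2}\right) - 279\right) = 33900 \left(\left(71 + \frac{\sqrt{6}}{2}\right) - 279\right) = 33900 \left(-208 + \frac{\sqrt{6}}{2}\right) = -7051200 + 16950 \sqrt{6}$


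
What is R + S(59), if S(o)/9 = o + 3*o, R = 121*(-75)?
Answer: -6951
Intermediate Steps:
R = -9075
S(o) = 36*o (S(o) = 9*(o + 3*o) = 9*(4*o) = 36*o)
R + S(59) = -9075 + 36*59 = -9075 + 2124 = -6951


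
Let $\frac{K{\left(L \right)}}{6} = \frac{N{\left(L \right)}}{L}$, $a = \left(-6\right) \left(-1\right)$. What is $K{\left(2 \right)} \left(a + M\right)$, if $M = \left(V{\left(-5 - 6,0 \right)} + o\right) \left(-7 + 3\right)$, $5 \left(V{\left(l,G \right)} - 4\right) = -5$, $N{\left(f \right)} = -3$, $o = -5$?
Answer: $-126$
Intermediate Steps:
$a = 6$
$V{\left(l,G \right)} = 3$ ($V{\left(l,G \right)} = 4 + \frac{1}{5} \left(-5\right) = 4 - 1 = 3$)
$K{\left(L \right)} = - \frac{18}{L}$ ($K{\left(L \right)} = 6 \left(- \frac{3}{L}\right) = - \frac{18}{L}$)
$M = 8$ ($M = \left(3 - 5\right) \left(-7 + 3\right) = \left(-2\right) \left(-4\right) = 8$)
$K{\left(2 \right)} \left(a + M\right) = - \frac{18}{2} \left(6 + 8\right) = \left(-18\right) \frac{1}{2} \cdot 14 = \left(-9\right) 14 = -126$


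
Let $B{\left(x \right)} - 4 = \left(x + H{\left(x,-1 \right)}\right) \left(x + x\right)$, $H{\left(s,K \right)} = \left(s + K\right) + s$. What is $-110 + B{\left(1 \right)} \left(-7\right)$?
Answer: $-166$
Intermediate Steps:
$H{\left(s,K \right)} = K + 2 s$ ($H{\left(s,K \right)} = \left(K + s\right) + s = K + 2 s$)
$B{\left(x \right)} = 4 + 2 x \left(-1 + 3 x\right)$ ($B{\left(x \right)} = 4 + \left(x + \left(-1 + 2 x\right)\right) \left(x + x\right) = 4 + \left(-1 + 3 x\right) 2 x = 4 + 2 x \left(-1 + 3 x\right)$)
$-110 + B{\left(1 \right)} \left(-7\right) = -110 + \left(4 - 2 + 6 \cdot 1^{2}\right) \left(-7\right) = -110 + \left(4 - 2 + 6 \cdot 1\right) \left(-7\right) = -110 + \left(4 - 2 + 6\right) \left(-7\right) = -110 + 8 \left(-7\right) = -110 - 56 = -166$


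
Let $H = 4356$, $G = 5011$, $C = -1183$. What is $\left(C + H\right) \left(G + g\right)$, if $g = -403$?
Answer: $14621184$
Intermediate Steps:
$\left(C + H\right) \left(G + g\right) = \left(-1183 + 4356\right) \left(5011 - 403\right) = 3173 \cdot 4608 = 14621184$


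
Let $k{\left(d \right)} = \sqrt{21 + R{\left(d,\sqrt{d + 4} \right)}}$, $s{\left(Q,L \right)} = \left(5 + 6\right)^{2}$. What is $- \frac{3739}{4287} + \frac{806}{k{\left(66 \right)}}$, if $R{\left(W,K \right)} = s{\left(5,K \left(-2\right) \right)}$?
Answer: $- \frac{3739}{4287} + \frac{403 \sqrt{142}}{71} \approx 66.766$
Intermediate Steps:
$s{\left(Q,L \right)} = 121$ ($s{\left(Q,L \right)} = 11^{2} = 121$)
$R{\left(W,K \right)} = 121$
$k{\left(d \right)} = \sqrt{142}$ ($k{\left(d \right)} = \sqrt{21 + 121} = \sqrt{142}$)
$- \frac{3739}{4287} + \frac{806}{k{\left(66 \right)}} = - \frac{3739}{4287} + \frac{806}{\sqrt{142}} = \left(-3739\right) \frac{1}{4287} + 806 \frac{\sqrt{142}}{142} = - \frac{3739}{4287} + \frac{403 \sqrt{142}}{71}$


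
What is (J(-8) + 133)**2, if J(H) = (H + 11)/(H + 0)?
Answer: 1125721/64 ≈ 17589.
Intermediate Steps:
J(H) = (11 + H)/H
(J(-8) + 133)**2 = ((11 - 8)/(-8) + 133)**2 = (-1/8*3 + 133)**2 = (-3/8 + 133)**2 = (1061/8)**2 = 1125721/64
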